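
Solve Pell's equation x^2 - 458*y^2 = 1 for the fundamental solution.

(x, y) = (22899, 1070)

First expand sqrt(458) as a continued fraction. With x_i = (sqrt(458) + m_i)/d_i and (m_0, d_0) = (0, 1): a_0 = floor(sqrt(458)) = 21, since 21^2 = 441 <= 458 < 484 = 22^2.
Iterate m_{i+1} = d_i*a_i - m_i, d_{i+1} = (458 - m_{i+1}^2)/d_i, a_{i+1} = floor((a_0 + m_{i+1})/d_{i+1}):
  m_1 = 1*21 - 0 = 21, d_1 = (458 - 21^2)/1 = 17/1 = 17, a_1 = floor((21 + 21)/17) = 2.
  m_2 = 17*2 - 21 = 13, d_2 = (458 - 13^2)/17 = 289/17 = 17, a_2 = floor((21 + 13)/17) = 2.
  m_3 = 17*2 - 13 = 21, d_3 = (458 - 21^2)/17 = 17/17 = 1, a_3 = floor((21 + 21)/1) = 42.
  m_4 = 1*42 - 21 = 21, d_4 = (458 - 21^2)/1 = 17/1 = 17: (m_4, d_4) = (m_1, d_1) = (21, 17), so from here the quotients repeat a_1, ..., a_3; the period length is 3.
So sqrt(458) = [21; (2, 2, 42)] with period length k = 3.
k is odd, so (p_{k-1}, q_{k-1}) only solves x^2 - 458y^2 = -1 and the fundamental solution of x^2 - 458y^2 = 1 is (p_{2k-1}, q_{2k-1}) = (p_5, q_5); compute convergents through index 5, running through the period twice.
Convergents (p_i = a_i*p_{i-1} + p_{i-2}, q_i = a_i*q_{i-1} + q_{i-2} with p_{-2}=0, p_{-1}=1, q_{-2}=1, q_{-1}=0):
  i=0: a_0=21, p_0 = 21*1 + 0 = 21, q_0 = 21*0 + 1 = 1.
  i=1: a_1=2, p_1 = 2*21 + 1 = 43, q_1 = 2*1 + 0 = 2.
  i=2: a_2=2, p_2 = 2*43 + 21 = 107, q_2 = 2*2 + 1 = 5.
  i=3: a_3=42, p_3 = 42*107 + 43 = 4537, q_3 = 42*5 + 2 = 212.
  i=4: a_4=2, p_4 = 2*4537 + 107 = 9181, q_4 = 2*212 + 5 = 429.
  i=5: a_5=2, p_5 = 2*9181 + 4537 = 22899, q_5 = 2*429 + 212 = 1070.
Indeed p_2^2 - 458*q_2^2 = 11449 - 11450 = -1, not +1.
Check: 22899^2 - 458*1070^2 = 524364201 - 524364200 = 1, so (x, y) = (22899, 1070) solves the equation, and by the theorem it is the least positive solution.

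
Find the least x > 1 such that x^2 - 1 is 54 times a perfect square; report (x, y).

(x, y) = (485, 66)

First expand sqrt(54) as a continued fraction. With x_i = (sqrt(54) + m_i)/d_i and (m_0, d_0) = (0, 1): a_0 = floor(sqrt(54)) = 7, since 7^2 = 49 <= 54 < 64 = 8^2.
Iterate m_{i+1} = d_i*a_i - m_i, d_{i+1} = (54 - m_{i+1}^2)/d_i, a_{i+1} = floor((a_0 + m_{i+1})/d_{i+1}):
  m_1 = 1*7 - 0 = 7, d_1 = (54 - 7^2)/1 = 5/1 = 5, a_1 = floor((7 + 7)/5) = 2.
  m_2 = 5*2 - 7 = 3, d_2 = (54 - 3^2)/5 = 45/5 = 9, a_2 = floor((7 + 3)/9) = 1.
  m_3 = 9*1 - 3 = 6, d_3 = (54 - 6^2)/9 = 18/9 = 2, a_3 = floor((7 + 6)/2) = 6.
  m_4 = 2*6 - 6 = 6, d_4 = (54 - 6^2)/2 = 18/2 = 9, a_4 = floor((7 + 6)/9) = 1.
  m_5 = 9*1 - 6 = 3, d_5 = (54 - 3^2)/9 = 45/9 = 5, a_5 = floor((7 + 3)/5) = 2.
  m_6 = 5*2 - 3 = 7, d_6 = (54 - 7^2)/5 = 5/5 = 1, a_6 = floor((7 + 7)/1) = 14.
  m_7 = 1*14 - 7 = 7, d_7 = (54 - 7^2)/1 = 5/1 = 5: (m_7, d_7) = (m_1, d_1) = (7, 5), so from here the quotients repeat a_1, ..., a_6; the period length is 6.
So sqrt(54) = [7; (2, 1, 6, 1, 2, 14)] with period length k = 6.
k is even, so the fundamental solution of x^2 - 54y^2 = 1 is (p_{k-1}, q_{k-1}) = (p_5, q_5); compute convergents through index 5.
Convergents (p_i = a_i*p_{i-1} + p_{i-2}, q_i = a_i*q_{i-1} + q_{i-2} with p_{-2}=0, p_{-1}=1, q_{-2}=1, q_{-1}=0):
  i=0: a_0=7, p_0 = 7*1 + 0 = 7, q_0 = 7*0 + 1 = 1.
  i=1: a_1=2, p_1 = 2*7 + 1 = 15, q_1 = 2*1 + 0 = 2.
  i=2: a_2=1, p_2 = 1*15 + 7 = 22, q_2 = 1*2 + 1 = 3.
  i=3: a_3=6, p_3 = 6*22 + 15 = 147, q_3 = 6*3 + 2 = 20.
  i=4: a_4=1, p_4 = 1*147 + 22 = 169, q_4 = 1*20 + 3 = 23.
  i=5: a_5=2, p_5 = 2*169 + 147 = 485, q_5 = 2*23 + 20 = 66.
Check: 485^2 - 54*66^2 = 235225 - 235224 = 1, so (x, y) = (485, 66) solves the equation, and by the theorem it is the least positive solution.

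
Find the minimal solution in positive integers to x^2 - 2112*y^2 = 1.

First expand sqrt(2112) as a continued fraction. With x_i = (sqrt(2112) + m_i)/d_i and (m_0, d_0) = (0, 1): a_0 = floor(sqrt(2112)) = 45, since 45^2 = 2025 <= 2112 < 2116 = 46^2.
Iterate m_{i+1} = d_i*a_i - m_i, d_{i+1} = (2112 - m_{i+1}^2)/d_i, a_{i+1} = floor((a_0 + m_{i+1})/d_{i+1}):
  m_1 = 1*45 - 0 = 45, d_1 = (2112 - 45^2)/1 = 87/1 = 87, a_1 = floor((45 + 45)/87) = 1.
  m_2 = 87*1 - 45 = 42, d_2 = (2112 - 42^2)/87 = 348/87 = 4, a_2 = floor((45 + 42)/4) = 21.
  m_3 = 4*21 - 42 = 42, d_3 = (2112 - 42^2)/4 = 348/4 = 87, a_3 = floor((45 + 42)/87) = 1.
  m_4 = 87*1 - 42 = 45, d_4 = (2112 - 45^2)/87 = 87/87 = 1, a_4 = floor((45 + 45)/1) = 90.
  m_5 = 1*90 - 45 = 45, d_5 = (2112 - 45^2)/1 = 87/1 = 87: (m_5, d_5) = (m_1, d_1) = (45, 87), so from here the quotients repeat a_1, ..., a_4; the period length is 4.
So sqrt(2112) = [45; (1, 21, 1, 90)] with period length k = 4.
k is even, so the fundamental solution of x^2 - 2112y^2 = 1 is (p_{k-1}, q_{k-1}) = (p_3, q_3); compute convergents through index 3.
Convergents (p_i = a_i*p_{i-1} + p_{i-2}, q_i = a_i*q_{i-1} + q_{i-2} with p_{-2}=0, p_{-1}=1, q_{-2}=1, q_{-1}=0):
  i=0: a_0=45, p_0 = 45*1 + 0 = 45, q_0 = 45*0 + 1 = 1.
  i=1: a_1=1, p_1 = 1*45 + 1 = 46, q_1 = 1*1 + 0 = 1.
  i=2: a_2=21, p_2 = 21*46 + 45 = 1011, q_2 = 21*1 + 1 = 22.
  i=3: a_3=1, p_3 = 1*1011 + 46 = 1057, q_3 = 1*22 + 1 = 23.
Check: 1057^2 - 2112*23^2 = 1117249 - 1117248 = 1, so (x, y) = (1057, 23) solves the equation, and by the theorem it is the least positive solution.

(x, y) = (1057, 23)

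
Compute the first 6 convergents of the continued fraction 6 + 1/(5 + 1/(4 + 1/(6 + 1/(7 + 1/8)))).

Using the convergent recurrence p_i = a_i*p_{i-1} + p_{i-2}, q_i = a_i*q_{i-1} + q_{i-2} with p_{-2}=0, p_{-1}=1, q_{-2}=1, q_{-1}=0:
  i=0: a_0=6, p_0 = 6*1 + 0 = 6, q_0 = 6*0 + 1 = 1.
  i=1: a_1=5, p_1 = 5*6 + 1 = 31, q_1 = 5*1 + 0 = 5.
  i=2: a_2=4, p_2 = 4*31 + 6 = 130, q_2 = 4*5 + 1 = 21.
  i=3: a_3=6, p_3 = 6*130 + 31 = 811, q_3 = 6*21 + 5 = 131.
  i=4: a_4=7, p_4 = 7*811 + 130 = 5807, q_4 = 7*131 + 21 = 938.
  i=5: a_5=8, p_5 = 8*5807 + 811 = 47267, q_5 = 8*938 + 131 = 7635.

6/1, 31/5, 130/21, 811/131, 5807/938, 47267/7635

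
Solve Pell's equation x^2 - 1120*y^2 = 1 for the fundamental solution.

(x, y) = (126001, 3765)

First expand sqrt(1120) as a continued fraction. With x_i = (sqrt(1120) + m_i)/d_i and (m_0, d_0) = (0, 1): a_0 = floor(sqrt(1120)) = 33, since 33^2 = 1089 <= 1120 < 1156 = 34^2.
Iterate m_{i+1} = d_i*a_i - m_i, d_{i+1} = (1120 - m_{i+1}^2)/d_i, a_{i+1} = floor((a_0 + m_{i+1})/d_{i+1}):
  m_1 = 1*33 - 0 = 33, d_1 = (1120 - 33^2)/1 = 31/1 = 31, a_1 = floor((33 + 33)/31) = 2.
  m_2 = 31*2 - 33 = 29, d_2 = (1120 - 29^2)/31 = 279/31 = 9, a_2 = floor((33 + 29)/9) = 6.
  m_3 = 9*6 - 29 = 25, d_3 = (1120 - 25^2)/9 = 495/9 = 55, a_3 = floor((33 + 25)/55) = 1.
  m_4 = 55*1 - 25 = 30, d_4 = (1120 - 30^2)/55 = 220/55 = 4, a_4 = floor((33 + 30)/4) = 15.
  m_5 = 4*15 - 30 = 30, d_5 = (1120 - 30^2)/4 = 220/4 = 55, a_5 = floor((33 + 30)/55) = 1.
  m_6 = 55*1 - 30 = 25, d_6 = (1120 - 25^2)/55 = 495/55 = 9, a_6 = floor((33 + 25)/9) = 6.
  m_7 = 9*6 - 25 = 29, d_7 = (1120 - 29^2)/9 = 279/9 = 31, a_7 = floor((33 + 29)/31) = 2.
  m_8 = 31*2 - 29 = 33, d_8 = (1120 - 33^2)/31 = 31/31 = 1, a_8 = floor((33 + 33)/1) = 66.
  m_9 = 1*66 - 33 = 33, d_9 = (1120 - 33^2)/1 = 31/1 = 31: (m_9, d_9) = (m_1, d_1) = (33, 31), so from here the quotients repeat a_1, ..., a_8; the period length is 8.
So sqrt(1120) = [33; (2, 6, 1, 15, 1, 6, 2, 66)] with period length k = 8.
k is even, so the fundamental solution of x^2 - 1120y^2 = 1 is (p_{k-1}, q_{k-1}) = (p_7, q_7); compute convergents through index 7.
Convergents (p_i = a_i*p_{i-1} + p_{i-2}, q_i = a_i*q_{i-1} + q_{i-2} with p_{-2}=0, p_{-1}=1, q_{-2}=1, q_{-1}=0):
  i=0: a_0=33, p_0 = 33*1 + 0 = 33, q_0 = 33*0 + 1 = 1.
  i=1: a_1=2, p_1 = 2*33 + 1 = 67, q_1 = 2*1 + 0 = 2.
  i=2: a_2=6, p_2 = 6*67 + 33 = 435, q_2 = 6*2 + 1 = 13.
  i=3: a_3=1, p_3 = 1*435 + 67 = 502, q_3 = 1*13 + 2 = 15.
  i=4: a_4=15, p_4 = 15*502 + 435 = 7965, q_4 = 15*15 + 13 = 238.
  i=5: a_5=1, p_5 = 1*7965 + 502 = 8467, q_5 = 1*238 + 15 = 253.
  i=6: a_6=6, p_6 = 6*8467 + 7965 = 58767, q_6 = 6*253 + 238 = 1756.
  i=7: a_7=2, p_7 = 2*58767 + 8467 = 126001, q_7 = 2*1756 + 253 = 3765.
Check: 126001^2 - 1120*3765^2 = 15876252001 - 15876252000 = 1, so (x, y) = (126001, 3765) solves the equation, and by the theorem it is the least positive solution.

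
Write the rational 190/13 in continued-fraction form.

[14; 1, 1, 1, 1, 2]

Run the Euclidean algorithm on 190 and 13; the successive quotients are the partial quotients a_0, a_1, ... (each step inverts the fractional part left over by the previous one):
  190 = 14*13 + 8, so a_0 = 14.
  13 = 1*8 + 5, so a_1 = 1.
  8 = 1*5 + 3, so a_2 = 1.
  5 = 1*3 + 2, so a_3 = 1.
  3 = 1*2 + 1, so a_4 = 1.
  2 = 2*1 + 0, so a_5 = 2.
The remainder reaches 0 after 6 divisions, so the expansion has 6 partial quotients, read off in order.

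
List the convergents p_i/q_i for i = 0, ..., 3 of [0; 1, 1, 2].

0/1, 1/1, 1/2, 3/5

Using the convergent recurrence p_i = a_i*p_{i-1} + p_{i-2}, q_i = a_i*q_{i-1} + q_{i-2} with p_{-2}=0, p_{-1}=1, q_{-2}=1, q_{-1}=0:
  i=0: a_0=0, p_0 = 0*1 + 0 = 0, q_0 = 0*0 + 1 = 1.
  i=1: a_1=1, p_1 = 1*0 + 1 = 1, q_1 = 1*1 + 0 = 1.
  i=2: a_2=1, p_2 = 1*1 + 0 = 1, q_2 = 1*1 + 1 = 2.
  i=3: a_3=2, p_3 = 2*1 + 1 = 3, q_3 = 2*2 + 1 = 5.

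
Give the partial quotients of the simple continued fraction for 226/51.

Run the Euclidean algorithm on 226 and 51; the successive quotients are the partial quotients a_0, a_1, ... (each step inverts the fractional part left over by the previous one):
  226 = 4*51 + 22, so a_0 = 4.
  51 = 2*22 + 7, so a_1 = 2.
  22 = 3*7 + 1, so a_2 = 3.
  7 = 7*1 + 0, so a_3 = 7.
The remainder reaches 0 after 4 divisions, so the expansion has 4 partial quotients, read off in order.

[4; 2, 3, 7]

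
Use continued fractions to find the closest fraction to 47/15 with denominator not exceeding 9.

Expand x = 47/15 as a continued fraction with the Euclidean algorithm:
  47 = 3*15 + 2, so a_0 = 3.
  15 = 7*2 + 1, so a_1 = 7.
  2 = 2*1 + 0, so a_2 = 2.
so x = [3; 7, 2].
Convergents (p_i = a_i*p_{i-1} + p_{i-2}, q_i = a_i*q_{i-1} + q_{i-2} with p_{-2}=0, p_{-1}=1, q_{-2}=1, q_{-1}=0), until the denominator exceeds 9:
  i=0: a_0=3, p_0 = 3*1 + 0 = 3, q_0 = 3*0 + 1 = 1.
  i=1: a_1=7, p_1 = 7*3 + 1 = 22, q_1 = 7*1 + 0 = 7.
  i=2: a_2=2, p_2 = 2*22 + 3 = 47, q_2 = 2*7 + 1 = 15.
q_2 = 15 > 9, so the last convergent with denominator <= 9 is p_1/q_1 = 22/7.
The closest fraction with denominator <= 9 is either p_1/q_1 or the intermediate fraction (k*p_1 + p_0)/(k*q_1 + q_0) with the largest k >= 1 whose denominator stays <= 9; these approach x as k grows, and every other convergent or intermediate fraction in range is farther away.
Largest k: floor((9 - q_0)/q_1) = floor((9 - 1)/7) = 1.
That gives (1*22 + 3)/(1*7 + 1) = 25/8.
Compare the errors: |x - 22/7| = |47*7 - 22*15|/(15*7) = 1/105, and |x - 25/8| = |47*8 - 25*15|/(15*8) = 1/120.
Cross-multiplying, 1*105 = 105 < 120 = 1*120, so 1/120 is smaller: the intermediate fraction 25/8 is closer to x than 22/7.

25/8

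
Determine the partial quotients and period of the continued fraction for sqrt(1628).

Write x_i = (sqrt(1628) + m_i)/d_i with (m_0, d_0) = (0, 1). a_0 = floor(sqrt(1628)) = 40, since 40^2 = 1600 <= 1628 < 1681 = 41^2.
Iterate m_{i+1} = d_i*a_i - m_i, d_{i+1} = (1628 - m_{i+1}^2)/d_i, a_{i+1} = floor((a_0 + m_{i+1})/d_{i+1}):
  m_1 = 1*40 - 0 = 40, d_1 = (1628 - 40^2)/1 = 28/1 = 28, a_1 = floor((40 + 40)/28) = 2.
  m_2 = 28*2 - 40 = 16, d_2 = (1628 - 16^2)/28 = 1372/28 = 49, a_2 = floor((40 + 16)/49) = 1.
  m_3 = 49*1 - 16 = 33, d_3 = (1628 - 33^2)/49 = 539/49 = 11, a_3 = floor((40 + 33)/11) = 6.
  m_4 = 11*6 - 33 = 33, d_4 = (1628 - 33^2)/11 = 539/11 = 49, a_4 = floor((40 + 33)/49) = 1.
  m_5 = 49*1 - 33 = 16, d_5 = (1628 - 16^2)/49 = 1372/49 = 28, a_5 = floor((40 + 16)/28) = 2.
  m_6 = 28*2 - 16 = 40, d_6 = (1628 - 40^2)/28 = 28/28 = 1, a_6 = floor((40 + 40)/1) = 80.
  m_7 = 1*80 - 40 = 40, d_7 = (1628 - 40^2)/1 = 28/1 = 28: (m_7, d_7) = (m_1, d_1) = (40, 28), so from here the quotients repeat a_1, ..., a_6; the period length is 6.
Hence the expansion of sqrt(1628) is a_0 = 40 followed by the repeating block 2, 1, 6, 1, 2, 80 (period 6).

[40; (2, 1, 6, 1, 2, 80)]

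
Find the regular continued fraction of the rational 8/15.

[0; 1, 1, 7]

Run the Euclidean algorithm on 8 and 15; the successive quotients are the partial quotients a_0, a_1, ... (each step inverts the fractional part left over by the previous one):
  8 = 0*15 + 8, so a_0 = 0.
  15 = 1*8 + 7, so a_1 = 1.
  8 = 1*7 + 1, so a_2 = 1.
  7 = 7*1 + 0, so a_3 = 7.
The remainder reaches 0 after 4 divisions, so the expansion has 4 partial quotients, read off in order.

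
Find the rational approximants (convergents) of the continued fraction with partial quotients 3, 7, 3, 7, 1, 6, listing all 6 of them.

3/1, 22/7, 69/22, 505/161, 574/183, 3949/1259

Using the convergent recurrence p_i = a_i*p_{i-1} + p_{i-2}, q_i = a_i*q_{i-1} + q_{i-2} with p_{-2}=0, p_{-1}=1, q_{-2}=1, q_{-1}=0:
  i=0: a_0=3, p_0 = 3*1 + 0 = 3, q_0 = 3*0 + 1 = 1.
  i=1: a_1=7, p_1 = 7*3 + 1 = 22, q_1 = 7*1 + 0 = 7.
  i=2: a_2=3, p_2 = 3*22 + 3 = 69, q_2 = 3*7 + 1 = 22.
  i=3: a_3=7, p_3 = 7*69 + 22 = 505, q_3 = 7*22 + 7 = 161.
  i=4: a_4=1, p_4 = 1*505 + 69 = 574, q_4 = 1*161 + 22 = 183.
  i=5: a_5=6, p_5 = 6*574 + 505 = 3949, q_5 = 6*183 + 161 = 1259.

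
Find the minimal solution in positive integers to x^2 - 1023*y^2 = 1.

First expand sqrt(1023) as a continued fraction. With x_i = (sqrt(1023) + m_i)/d_i and (m_0, d_0) = (0, 1): a_0 = floor(sqrt(1023)) = 31, since 31^2 = 961 <= 1023 < 1024 = 32^2.
Iterate m_{i+1} = d_i*a_i - m_i, d_{i+1} = (1023 - m_{i+1}^2)/d_i, a_{i+1} = floor((a_0 + m_{i+1})/d_{i+1}):
  m_1 = 1*31 - 0 = 31, d_1 = (1023 - 31^2)/1 = 62/1 = 62, a_1 = floor((31 + 31)/62) = 1.
  m_2 = 62*1 - 31 = 31, d_2 = (1023 - 31^2)/62 = 62/62 = 1, a_2 = floor((31 + 31)/1) = 62.
  m_3 = 1*62 - 31 = 31, d_3 = (1023 - 31^2)/1 = 62/1 = 62: (m_3, d_3) = (m_1, d_1) = (31, 62), so from here the quotients repeat a_1, a_2; the period length is 2.
So sqrt(1023) = [31; (1, 62)] with period length k = 2.
k is even, so the fundamental solution of x^2 - 1023y^2 = 1 is (p_{k-1}, q_{k-1}) = (p_1, q_1); compute convergents through index 1.
Convergents (p_i = a_i*p_{i-1} + p_{i-2}, q_i = a_i*q_{i-1} + q_{i-2} with p_{-2}=0, p_{-1}=1, q_{-2}=1, q_{-1}=0):
  i=0: a_0=31, p_0 = 31*1 + 0 = 31, q_0 = 31*0 + 1 = 1.
  i=1: a_1=1, p_1 = 1*31 + 1 = 32, q_1 = 1*1 + 0 = 1.
Check: 32^2 - 1023*1^2 = 1024 - 1023 = 1, so (x, y) = (32, 1) solves the equation, and by the theorem it is the least positive solution.

(x, y) = (32, 1)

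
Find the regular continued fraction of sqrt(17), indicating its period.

Write x_i = (sqrt(17) + m_i)/d_i with (m_0, d_0) = (0, 1). a_0 = floor(sqrt(17)) = 4, since 4^2 = 16 <= 17 < 25 = 5^2.
Iterate m_{i+1} = d_i*a_i - m_i, d_{i+1} = (17 - m_{i+1}^2)/d_i, a_{i+1} = floor((a_0 + m_{i+1})/d_{i+1}):
  m_1 = 1*4 - 0 = 4, d_1 = (17 - 4^2)/1 = 1/1 = 1, a_1 = floor((4 + 4)/1) = 8.
  m_2 = 1*8 - 4 = 4, d_2 = (17 - 4^2)/1 = 1/1 = 1: (m_2, d_2) = (m_1, d_1) = (4, 1), so from here the quotient a_1 repeats; the period length is 1.
Hence the expansion of sqrt(17) is a_0 = 4 followed by the repeating block 8 (period 1).

[4; (8)]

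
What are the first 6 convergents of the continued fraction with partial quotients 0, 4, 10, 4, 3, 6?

0/1, 1/4, 10/41, 41/168, 133/545, 839/3438

Using the convergent recurrence p_i = a_i*p_{i-1} + p_{i-2}, q_i = a_i*q_{i-1} + q_{i-2} with p_{-2}=0, p_{-1}=1, q_{-2}=1, q_{-1}=0:
  i=0: a_0=0, p_0 = 0*1 + 0 = 0, q_0 = 0*0 + 1 = 1.
  i=1: a_1=4, p_1 = 4*0 + 1 = 1, q_1 = 4*1 + 0 = 4.
  i=2: a_2=10, p_2 = 10*1 + 0 = 10, q_2 = 10*4 + 1 = 41.
  i=3: a_3=4, p_3 = 4*10 + 1 = 41, q_3 = 4*41 + 4 = 168.
  i=4: a_4=3, p_4 = 3*41 + 10 = 133, q_4 = 3*168 + 41 = 545.
  i=5: a_5=6, p_5 = 6*133 + 41 = 839, q_5 = 6*545 + 168 = 3438.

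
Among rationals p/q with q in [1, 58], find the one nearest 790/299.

140/53

Expand x = 790/299 as a continued fraction with the Euclidean algorithm:
  790 = 2*299 + 192, so a_0 = 2.
  299 = 1*192 + 107, so a_1 = 1.
  192 = 1*107 + 85, so a_2 = 1.
  107 = 1*85 + 22, so a_3 = 1.
  85 = 3*22 + 19, so a_4 = 3.
  22 = 1*19 + 3, so a_5 = 1.
  19 = 6*3 + 1, so a_6 = 6.
  3 = 3*1 + 0, so a_7 = 3.
so x = [2; 1, 1, 1, 3, 1, 6, 3].
Convergents (p_i = a_i*p_{i-1} + p_{i-2}, q_i = a_i*q_{i-1} + q_{i-2} with p_{-2}=0, p_{-1}=1, q_{-2}=1, q_{-1}=0), until the denominator exceeds 58:
  i=0: a_0=2, p_0 = 2*1 + 0 = 2, q_0 = 2*0 + 1 = 1.
  i=1: a_1=1, p_1 = 1*2 + 1 = 3, q_1 = 1*1 + 0 = 1.
  i=2: a_2=1, p_2 = 1*3 + 2 = 5, q_2 = 1*1 + 1 = 2.
  i=3: a_3=1, p_3 = 1*5 + 3 = 8, q_3 = 1*2 + 1 = 3.
  i=4: a_4=3, p_4 = 3*8 + 5 = 29, q_4 = 3*3 + 2 = 11.
  i=5: a_5=1, p_5 = 1*29 + 8 = 37, q_5 = 1*11 + 3 = 14.
  i=6: a_6=6, p_6 = 6*37 + 29 = 251, q_6 = 6*14 + 11 = 95.
q_6 = 95 > 58, so the last convergent with denominator <= 58 is p_5/q_5 = 37/14.
The closest fraction with denominator <= 58 is either p_5/q_5 or the intermediate fraction (k*p_5 + p_4)/(k*q_5 + q_4) with the largest k >= 1 whose denominator stays <= 58; these approach x as k grows, and every other convergent or intermediate fraction in range is farther away.
Largest k: floor((58 - q_4)/q_5) = floor((58 - 11)/14) = 3.
That gives (3*37 + 29)/(3*14 + 11) = 140/53.
Compare the errors: |x - 37/14| = |790*14 - 37*299|/(299*14) = 3/4186, and |x - 140/53| = |790*53 - 140*299|/(299*53) = 10/15847.
Cross-multiplying, 10*4186 = 41860 < 47541 = 3*15847, so 10/15847 is smaller: the intermediate fraction 140/53 is closer to x than 37/14.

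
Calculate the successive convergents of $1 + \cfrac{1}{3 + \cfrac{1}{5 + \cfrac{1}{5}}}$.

Using the convergent recurrence p_i = a_i*p_{i-1} + p_{i-2}, q_i = a_i*q_{i-1} + q_{i-2} with p_{-2}=0, p_{-1}=1, q_{-2}=1, q_{-1}=0:
  i=0: a_0=1, p_0 = 1*1 + 0 = 1, q_0 = 1*0 + 1 = 1.
  i=1: a_1=3, p_1 = 3*1 + 1 = 4, q_1 = 3*1 + 0 = 3.
  i=2: a_2=5, p_2 = 5*4 + 1 = 21, q_2 = 5*3 + 1 = 16.
  i=3: a_3=5, p_3 = 5*21 + 4 = 109, q_3 = 5*16 + 3 = 83.

1/1, 4/3, 21/16, 109/83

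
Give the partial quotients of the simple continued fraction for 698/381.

[1; 1, 4, 1, 20, 3]

Run the Euclidean algorithm on 698 and 381; the successive quotients are the partial quotients a_0, a_1, ... (each step inverts the fractional part left over by the previous one):
  698 = 1*381 + 317, so a_0 = 1.
  381 = 1*317 + 64, so a_1 = 1.
  317 = 4*64 + 61, so a_2 = 4.
  64 = 1*61 + 3, so a_3 = 1.
  61 = 20*3 + 1, so a_4 = 20.
  3 = 3*1 + 0, so a_5 = 3.
The remainder reaches 0 after 6 divisions, so the expansion has 6 partial quotients, read off in order.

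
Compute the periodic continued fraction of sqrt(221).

Write x_i = (sqrt(221) + m_i)/d_i with (m_0, d_0) = (0, 1). a_0 = floor(sqrt(221)) = 14, since 14^2 = 196 <= 221 < 225 = 15^2.
Iterate m_{i+1} = d_i*a_i - m_i, d_{i+1} = (221 - m_{i+1}^2)/d_i, a_{i+1} = floor((a_0 + m_{i+1})/d_{i+1}):
  m_1 = 1*14 - 0 = 14, d_1 = (221 - 14^2)/1 = 25/1 = 25, a_1 = floor((14 + 14)/25) = 1.
  m_2 = 25*1 - 14 = 11, d_2 = (221 - 11^2)/25 = 100/25 = 4, a_2 = floor((14 + 11)/4) = 6.
  m_3 = 4*6 - 11 = 13, d_3 = (221 - 13^2)/4 = 52/4 = 13, a_3 = floor((14 + 13)/13) = 2.
  m_4 = 13*2 - 13 = 13, d_4 = (221 - 13^2)/13 = 52/13 = 4, a_4 = floor((14 + 13)/4) = 6.
  m_5 = 4*6 - 13 = 11, d_5 = (221 - 11^2)/4 = 100/4 = 25, a_5 = floor((14 + 11)/25) = 1.
  m_6 = 25*1 - 11 = 14, d_6 = (221 - 14^2)/25 = 25/25 = 1, a_6 = floor((14 + 14)/1) = 28.
  m_7 = 1*28 - 14 = 14, d_7 = (221 - 14^2)/1 = 25/1 = 25: (m_7, d_7) = (m_1, d_1) = (14, 25), so from here the quotients repeat a_1, ..., a_6; the period length is 6.
Hence the expansion of sqrt(221) is a_0 = 14 followed by the repeating block 1, 6, 2, 6, 1, 28 (period 6).

[14; (1, 6, 2, 6, 1, 28)]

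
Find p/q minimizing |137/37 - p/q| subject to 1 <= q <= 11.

Expand x = 137/37 as a continued fraction with the Euclidean algorithm:
  137 = 3*37 + 26, so a_0 = 3.
  37 = 1*26 + 11, so a_1 = 1.
  26 = 2*11 + 4, so a_2 = 2.
  11 = 2*4 + 3, so a_3 = 2.
  4 = 1*3 + 1, so a_4 = 1.
  3 = 3*1 + 0, so a_5 = 3.
so x = [3; 1, 2, 2, 1, 3].
Convergents (p_i = a_i*p_{i-1} + p_{i-2}, q_i = a_i*q_{i-1} + q_{i-2} with p_{-2}=0, p_{-1}=1, q_{-2}=1, q_{-1}=0), until the denominator exceeds 11:
  i=0: a_0=3, p_0 = 3*1 + 0 = 3, q_0 = 3*0 + 1 = 1.
  i=1: a_1=1, p_1 = 1*3 + 1 = 4, q_1 = 1*1 + 0 = 1.
  i=2: a_2=2, p_2 = 2*4 + 3 = 11, q_2 = 2*1 + 1 = 3.
  i=3: a_3=2, p_3 = 2*11 + 4 = 26, q_3 = 2*3 + 1 = 7.
  i=4: a_4=1, p_4 = 1*26 + 11 = 37, q_4 = 1*7 + 3 = 10.
  i=5: a_5=3, p_5 = 3*37 + 26 = 137, q_5 = 3*10 + 7 = 37.
q_5 = 37 > 11, so the last convergent with denominator <= 11 is p_4/q_4 = 37/10.
The closest fraction with denominator <= 11 is either p_4/q_4 or the intermediate fraction (k*p_4 + p_3)/(k*q_4 + q_3) with the largest k >= 1 whose denominator stays <= 11; these approach x as k grows, and every other convergent or intermediate fraction in range is farther away.
Largest k: floor((11 - q_3)/q_4) = floor((11 - 7)/10) = 0.
Since k = 0, no intermediate fraction beyond p_4/q_4 has denominator <= 11, so the convergent 37/10 is the closest (its error is |137*10 - 37*37|/(37*10) = 1/370).

37/10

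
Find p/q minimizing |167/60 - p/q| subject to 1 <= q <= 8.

14/5

Expand x = 167/60 as a continued fraction with the Euclidean algorithm:
  167 = 2*60 + 47, so a_0 = 2.
  60 = 1*47 + 13, so a_1 = 1.
  47 = 3*13 + 8, so a_2 = 3.
  13 = 1*8 + 5, so a_3 = 1.
  8 = 1*5 + 3, so a_4 = 1.
  5 = 1*3 + 2, so a_5 = 1.
  3 = 1*2 + 1, so a_6 = 1.
  2 = 2*1 + 0, so a_7 = 2.
so x = [2; 1, 3, 1, 1, 1, 1, 2].
Convergents (p_i = a_i*p_{i-1} + p_{i-2}, q_i = a_i*q_{i-1} + q_{i-2} with p_{-2}=0, p_{-1}=1, q_{-2}=1, q_{-1}=0), until the denominator exceeds 8:
  i=0: a_0=2, p_0 = 2*1 + 0 = 2, q_0 = 2*0 + 1 = 1.
  i=1: a_1=1, p_1 = 1*2 + 1 = 3, q_1 = 1*1 + 0 = 1.
  i=2: a_2=3, p_2 = 3*3 + 2 = 11, q_2 = 3*1 + 1 = 4.
  i=3: a_3=1, p_3 = 1*11 + 3 = 14, q_3 = 1*4 + 1 = 5.
  i=4: a_4=1, p_4 = 1*14 + 11 = 25, q_4 = 1*5 + 4 = 9.
q_4 = 9 > 8, so the last convergent with denominator <= 8 is p_3/q_3 = 14/5.
The closest fraction with denominator <= 8 is either p_3/q_3 or the intermediate fraction (k*p_3 + p_2)/(k*q_3 + q_2) with the largest k >= 1 whose denominator stays <= 8; these approach x as k grows, and every other convergent or intermediate fraction in range is farther away.
Largest k: floor((8 - q_2)/q_3) = floor((8 - 4)/5) = 0.
Since k = 0, no intermediate fraction beyond p_3/q_3 has denominator <= 8, so the convergent 14/5 is the closest (its error is |167*5 - 14*60|/(60*5) = 5/300).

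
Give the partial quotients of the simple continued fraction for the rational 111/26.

[4; 3, 1, 2, 2]

Run the Euclidean algorithm on 111 and 26; the successive quotients are the partial quotients a_0, a_1, ... (each step inverts the fractional part left over by the previous one):
  111 = 4*26 + 7, so a_0 = 4.
  26 = 3*7 + 5, so a_1 = 3.
  7 = 1*5 + 2, so a_2 = 1.
  5 = 2*2 + 1, so a_3 = 2.
  2 = 2*1 + 0, so a_4 = 2.
The remainder reaches 0 after 5 divisions, so the expansion has 5 partial quotients, read off in order.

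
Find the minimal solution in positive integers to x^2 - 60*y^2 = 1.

(x, y) = (31, 4)

First expand sqrt(60) as a continued fraction. With x_i = (sqrt(60) + m_i)/d_i and (m_0, d_0) = (0, 1): a_0 = floor(sqrt(60)) = 7, since 7^2 = 49 <= 60 < 64 = 8^2.
Iterate m_{i+1} = d_i*a_i - m_i, d_{i+1} = (60 - m_{i+1}^2)/d_i, a_{i+1} = floor((a_0 + m_{i+1})/d_{i+1}):
  m_1 = 1*7 - 0 = 7, d_1 = (60 - 7^2)/1 = 11/1 = 11, a_1 = floor((7 + 7)/11) = 1.
  m_2 = 11*1 - 7 = 4, d_2 = (60 - 4^2)/11 = 44/11 = 4, a_2 = floor((7 + 4)/4) = 2.
  m_3 = 4*2 - 4 = 4, d_3 = (60 - 4^2)/4 = 44/4 = 11, a_3 = floor((7 + 4)/11) = 1.
  m_4 = 11*1 - 4 = 7, d_4 = (60 - 7^2)/11 = 11/11 = 1, a_4 = floor((7 + 7)/1) = 14.
  m_5 = 1*14 - 7 = 7, d_5 = (60 - 7^2)/1 = 11/1 = 11: (m_5, d_5) = (m_1, d_1) = (7, 11), so from here the quotients repeat a_1, ..., a_4; the period length is 4.
So sqrt(60) = [7; (1, 2, 1, 14)] with period length k = 4.
k is even, so the fundamental solution of x^2 - 60y^2 = 1 is (p_{k-1}, q_{k-1}) = (p_3, q_3); compute convergents through index 3.
Convergents (p_i = a_i*p_{i-1} + p_{i-2}, q_i = a_i*q_{i-1} + q_{i-2} with p_{-2}=0, p_{-1}=1, q_{-2}=1, q_{-1}=0):
  i=0: a_0=7, p_0 = 7*1 + 0 = 7, q_0 = 7*0 + 1 = 1.
  i=1: a_1=1, p_1 = 1*7 + 1 = 8, q_1 = 1*1 + 0 = 1.
  i=2: a_2=2, p_2 = 2*8 + 7 = 23, q_2 = 2*1 + 1 = 3.
  i=3: a_3=1, p_3 = 1*23 + 8 = 31, q_3 = 1*3 + 1 = 4.
Check: 31^2 - 60*4^2 = 961 - 960 = 1, so (x, y) = (31, 4) solves the equation, and by the theorem it is the least positive solution.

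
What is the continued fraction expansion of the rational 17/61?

[0; 3, 1, 1, 2, 3]

Run the Euclidean algorithm on 17 and 61; the successive quotients are the partial quotients a_0, a_1, ... (each step inverts the fractional part left over by the previous one):
  17 = 0*61 + 17, so a_0 = 0.
  61 = 3*17 + 10, so a_1 = 3.
  17 = 1*10 + 7, so a_2 = 1.
  10 = 1*7 + 3, so a_3 = 1.
  7 = 2*3 + 1, so a_4 = 2.
  3 = 3*1 + 0, so a_5 = 3.
The remainder reaches 0 after 6 divisions, so the expansion has 6 partial quotients, read off in order.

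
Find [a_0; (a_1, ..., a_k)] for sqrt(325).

Write x_i = (sqrt(325) + m_i)/d_i with (m_0, d_0) = (0, 1). a_0 = floor(sqrt(325)) = 18, since 18^2 = 324 <= 325 < 361 = 19^2.
Iterate m_{i+1} = d_i*a_i - m_i, d_{i+1} = (325 - m_{i+1}^2)/d_i, a_{i+1} = floor((a_0 + m_{i+1})/d_{i+1}):
  m_1 = 1*18 - 0 = 18, d_1 = (325 - 18^2)/1 = 1/1 = 1, a_1 = floor((18 + 18)/1) = 36.
  m_2 = 1*36 - 18 = 18, d_2 = (325 - 18^2)/1 = 1/1 = 1: (m_2, d_2) = (m_1, d_1) = (18, 1), so from here the quotient a_1 repeats; the period length is 1.
Hence the expansion of sqrt(325) is a_0 = 18 followed by the repeating block 36 (period 1).

[18; (36)]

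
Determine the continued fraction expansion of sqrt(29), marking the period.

[5; (2, 1, 1, 2, 10)]

Write x_i = (sqrt(29) + m_i)/d_i with (m_0, d_0) = (0, 1). a_0 = floor(sqrt(29)) = 5, since 5^2 = 25 <= 29 < 36 = 6^2.
Iterate m_{i+1} = d_i*a_i - m_i, d_{i+1} = (29 - m_{i+1}^2)/d_i, a_{i+1} = floor((a_0 + m_{i+1})/d_{i+1}):
  m_1 = 1*5 - 0 = 5, d_1 = (29 - 5^2)/1 = 4/1 = 4, a_1 = floor((5 + 5)/4) = 2.
  m_2 = 4*2 - 5 = 3, d_2 = (29 - 3^2)/4 = 20/4 = 5, a_2 = floor((5 + 3)/5) = 1.
  m_3 = 5*1 - 3 = 2, d_3 = (29 - 2^2)/5 = 25/5 = 5, a_3 = floor((5 + 2)/5) = 1.
  m_4 = 5*1 - 2 = 3, d_4 = (29 - 3^2)/5 = 20/5 = 4, a_4 = floor((5 + 3)/4) = 2.
  m_5 = 4*2 - 3 = 5, d_5 = (29 - 5^2)/4 = 4/4 = 1, a_5 = floor((5 + 5)/1) = 10.
  m_6 = 1*10 - 5 = 5, d_6 = (29 - 5^2)/1 = 4/1 = 4: (m_6, d_6) = (m_1, d_1) = (5, 4), so from here the quotients repeat a_1, ..., a_5; the period length is 5.
Hence the expansion of sqrt(29) is a_0 = 5 followed by the repeating block 2, 1, 1, 2, 10 (period 5).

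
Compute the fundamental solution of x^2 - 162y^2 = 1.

(x, y) = (19601, 1540)

First expand sqrt(162) as a continued fraction. With x_i = (sqrt(162) + m_i)/d_i and (m_0, d_0) = (0, 1): a_0 = floor(sqrt(162)) = 12, since 12^2 = 144 <= 162 < 169 = 13^2.
Iterate m_{i+1} = d_i*a_i - m_i, d_{i+1} = (162 - m_{i+1}^2)/d_i, a_{i+1} = floor((a_0 + m_{i+1})/d_{i+1}):
  m_1 = 1*12 - 0 = 12, d_1 = (162 - 12^2)/1 = 18/1 = 18, a_1 = floor((12 + 12)/18) = 1.
  m_2 = 18*1 - 12 = 6, d_2 = (162 - 6^2)/18 = 126/18 = 7, a_2 = floor((12 + 6)/7) = 2.
  m_3 = 7*2 - 6 = 8, d_3 = (162 - 8^2)/7 = 98/7 = 14, a_3 = floor((12 + 8)/14) = 1.
  m_4 = 14*1 - 8 = 6, d_4 = (162 - 6^2)/14 = 126/14 = 9, a_4 = floor((12 + 6)/9) = 2.
  m_5 = 9*2 - 6 = 12, d_5 = (162 - 12^2)/9 = 18/9 = 2, a_5 = floor((12 + 12)/2) = 12.
  m_6 = 2*12 - 12 = 12, d_6 = (162 - 12^2)/2 = 18/2 = 9, a_6 = floor((12 + 12)/9) = 2.
  m_7 = 9*2 - 12 = 6, d_7 = (162 - 6^2)/9 = 126/9 = 14, a_7 = floor((12 + 6)/14) = 1.
  m_8 = 14*1 - 6 = 8, d_8 = (162 - 8^2)/14 = 98/14 = 7, a_8 = floor((12 + 8)/7) = 2.
  m_9 = 7*2 - 8 = 6, d_9 = (162 - 6^2)/7 = 126/7 = 18, a_9 = floor((12 + 6)/18) = 1.
  m_10 = 18*1 - 6 = 12, d_10 = (162 - 12^2)/18 = 18/18 = 1, a_10 = floor((12 + 12)/1) = 24.
  m_11 = 1*24 - 12 = 12, d_11 = (162 - 12^2)/1 = 18/1 = 18: (m_11, d_11) = (m_1, d_1) = (12, 18), so from here the quotients repeat a_1, ..., a_10; the period length is 10.
So sqrt(162) = [12; (1, 2, 1, 2, 12, 2, 1, 2, 1, 24)] with period length k = 10.
k is even, so the fundamental solution of x^2 - 162y^2 = 1 is (p_{k-1}, q_{k-1}) = (p_9, q_9); compute convergents through index 9.
Convergents (p_i = a_i*p_{i-1} + p_{i-2}, q_i = a_i*q_{i-1} + q_{i-2} with p_{-2}=0, p_{-1}=1, q_{-2}=1, q_{-1}=0):
  i=0: a_0=12, p_0 = 12*1 + 0 = 12, q_0 = 12*0 + 1 = 1.
  i=1: a_1=1, p_1 = 1*12 + 1 = 13, q_1 = 1*1 + 0 = 1.
  i=2: a_2=2, p_2 = 2*13 + 12 = 38, q_2 = 2*1 + 1 = 3.
  i=3: a_3=1, p_3 = 1*38 + 13 = 51, q_3 = 1*3 + 1 = 4.
  i=4: a_4=2, p_4 = 2*51 + 38 = 140, q_4 = 2*4 + 3 = 11.
  i=5: a_5=12, p_5 = 12*140 + 51 = 1731, q_5 = 12*11 + 4 = 136.
  i=6: a_6=2, p_6 = 2*1731 + 140 = 3602, q_6 = 2*136 + 11 = 283.
  i=7: a_7=1, p_7 = 1*3602 + 1731 = 5333, q_7 = 1*283 + 136 = 419.
  i=8: a_8=2, p_8 = 2*5333 + 3602 = 14268, q_8 = 2*419 + 283 = 1121.
  i=9: a_9=1, p_9 = 1*14268 + 5333 = 19601, q_9 = 1*1121 + 419 = 1540.
Check: 19601^2 - 162*1540^2 = 384199201 - 384199200 = 1, so (x, y) = (19601, 1540) solves the equation, and by the theorem it is the least positive solution.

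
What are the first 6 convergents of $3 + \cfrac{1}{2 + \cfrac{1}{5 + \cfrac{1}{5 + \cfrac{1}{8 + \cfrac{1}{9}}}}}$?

3/1, 7/2, 38/11, 197/57, 1614/467, 14723/4260

Using the convergent recurrence p_i = a_i*p_{i-1} + p_{i-2}, q_i = a_i*q_{i-1} + q_{i-2} with p_{-2}=0, p_{-1}=1, q_{-2}=1, q_{-1}=0:
  i=0: a_0=3, p_0 = 3*1 + 0 = 3, q_0 = 3*0 + 1 = 1.
  i=1: a_1=2, p_1 = 2*3 + 1 = 7, q_1 = 2*1 + 0 = 2.
  i=2: a_2=5, p_2 = 5*7 + 3 = 38, q_2 = 5*2 + 1 = 11.
  i=3: a_3=5, p_3 = 5*38 + 7 = 197, q_3 = 5*11 + 2 = 57.
  i=4: a_4=8, p_4 = 8*197 + 38 = 1614, q_4 = 8*57 + 11 = 467.
  i=5: a_5=9, p_5 = 9*1614 + 197 = 14723, q_5 = 9*467 + 57 = 4260.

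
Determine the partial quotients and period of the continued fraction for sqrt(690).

Write x_i = (sqrt(690) + m_i)/d_i with (m_0, d_0) = (0, 1). a_0 = floor(sqrt(690)) = 26, since 26^2 = 676 <= 690 < 729 = 27^2.
Iterate m_{i+1} = d_i*a_i - m_i, d_{i+1} = (690 - m_{i+1}^2)/d_i, a_{i+1} = floor((a_0 + m_{i+1})/d_{i+1}):
  m_1 = 1*26 - 0 = 26, d_1 = (690 - 26^2)/1 = 14/1 = 14, a_1 = floor((26 + 26)/14) = 3.
  m_2 = 14*3 - 26 = 16, d_2 = (690 - 16^2)/14 = 434/14 = 31, a_2 = floor((26 + 16)/31) = 1.
  m_3 = 31*1 - 16 = 15, d_3 = (690 - 15^2)/31 = 465/31 = 15, a_3 = floor((26 + 15)/15) = 2.
  m_4 = 15*2 - 15 = 15, d_4 = (690 - 15^2)/15 = 465/15 = 31, a_4 = floor((26 + 15)/31) = 1.
  m_5 = 31*1 - 15 = 16, d_5 = (690 - 16^2)/31 = 434/31 = 14, a_5 = floor((26 + 16)/14) = 3.
  m_6 = 14*3 - 16 = 26, d_6 = (690 - 26^2)/14 = 14/14 = 1, a_6 = floor((26 + 26)/1) = 52.
  m_7 = 1*52 - 26 = 26, d_7 = (690 - 26^2)/1 = 14/1 = 14: (m_7, d_7) = (m_1, d_1) = (26, 14), so from here the quotients repeat a_1, ..., a_6; the period length is 6.
Hence the expansion of sqrt(690) is a_0 = 26 followed by the repeating block 3, 1, 2, 1, 3, 52 (period 6).

[26; (3, 1, 2, 1, 3, 52)]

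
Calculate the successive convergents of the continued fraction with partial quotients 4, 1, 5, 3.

4/1, 5/1, 29/6, 92/19

Using the convergent recurrence p_i = a_i*p_{i-1} + p_{i-2}, q_i = a_i*q_{i-1} + q_{i-2} with p_{-2}=0, p_{-1}=1, q_{-2}=1, q_{-1}=0:
  i=0: a_0=4, p_0 = 4*1 + 0 = 4, q_0 = 4*0 + 1 = 1.
  i=1: a_1=1, p_1 = 1*4 + 1 = 5, q_1 = 1*1 + 0 = 1.
  i=2: a_2=5, p_2 = 5*5 + 4 = 29, q_2 = 5*1 + 1 = 6.
  i=3: a_3=3, p_3 = 3*29 + 5 = 92, q_3 = 3*6 + 1 = 19.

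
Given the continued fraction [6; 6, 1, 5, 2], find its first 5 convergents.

Using the convergent recurrence p_i = a_i*p_{i-1} + p_{i-2}, q_i = a_i*q_{i-1} + q_{i-2} with p_{-2}=0, p_{-1}=1, q_{-2}=1, q_{-1}=0:
  i=0: a_0=6, p_0 = 6*1 + 0 = 6, q_0 = 6*0 + 1 = 1.
  i=1: a_1=6, p_1 = 6*6 + 1 = 37, q_1 = 6*1 + 0 = 6.
  i=2: a_2=1, p_2 = 1*37 + 6 = 43, q_2 = 1*6 + 1 = 7.
  i=3: a_3=5, p_3 = 5*43 + 37 = 252, q_3 = 5*7 + 6 = 41.
  i=4: a_4=2, p_4 = 2*252 + 43 = 547, q_4 = 2*41 + 7 = 89.

6/1, 37/6, 43/7, 252/41, 547/89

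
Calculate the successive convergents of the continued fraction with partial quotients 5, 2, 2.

5/1, 11/2, 27/5

Using the convergent recurrence p_i = a_i*p_{i-1} + p_{i-2}, q_i = a_i*q_{i-1} + q_{i-2} with p_{-2}=0, p_{-1}=1, q_{-2}=1, q_{-1}=0:
  i=0: a_0=5, p_0 = 5*1 + 0 = 5, q_0 = 5*0 + 1 = 1.
  i=1: a_1=2, p_1 = 2*5 + 1 = 11, q_1 = 2*1 + 0 = 2.
  i=2: a_2=2, p_2 = 2*11 + 5 = 27, q_2 = 2*2 + 1 = 5.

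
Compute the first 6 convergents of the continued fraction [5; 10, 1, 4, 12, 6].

5/1, 51/10, 56/11, 275/54, 3356/659, 20411/4008

Using the convergent recurrence p_i = a_i*p_{i-1} + p_{i-2}, q_i = a_i*q_{i-1} + q_{i-2} with p_{-2}=0, p_{-1}=1, q_{-2}=1, q_{-1}=0:
  i=0: a_0=5, p_0 = 5*1 + 0 = 5, q_0 = 5*0 + 1 = 1.
  i=1: a_1=10, p_1 = 10*5 + 1 = 51, q_1 = 10*1 + 0 = 10.
  i=2: a_2=1, p_2 = 1*51 + 5 = 56, q_2 = 1*10 + 1 = 11.
  i=3: a_3=4, p_3 = 4*56 + 51 = 275, q_3 = 4*11 + 10 = 54.
  i=4: a_4=12, p_4 = 12*275 + 56 = 3356, q_4 = 12*54 + 11 = 659.
  i=5: a_5=6, p_5 = 6*3356 + 275 = 20411, q_5 = 6*659 + 54 = 4008.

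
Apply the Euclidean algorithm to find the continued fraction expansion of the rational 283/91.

[3; 9, 10]

Run the Euclidean algorithm on 283 and 91; the successive quotients are the partial quotients a_0, a_1, ... (each step inverts the fractional part left over by the previous one):
  283 = 3*91 + 10, so a_0 = 3.
  91 = 9*10 + 1, so a_1 = 9.
  10 = 10*1 + 0, so a_2 = 10.
The remainder reaches 0 after 3 divisions, so the expansion has 3 partial quotients, read off in order.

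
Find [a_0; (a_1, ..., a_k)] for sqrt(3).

Write x_i = (sqrt(3) + m_i)/d_i with (m_0, d_0) = (0, 1). a_0 = floor(sqrt(3)) = 1, since 1^2 = 1 <= 3 < 4 = 2^2.
Iterate m_{i+1} = d_i*a_i - m_i, d_{i+1} = (3 - m_{i+1}^2)/d_i, a_{i+1} = floor((a_0 + m_{i+1})/d_{i+1}):
  m_1 = 1*1 - 0 = 1, d_1 = (3 - 1^2)/1 = 2/1 = 2, a_1 = floor((1 + 1)/2) = 1.
  m_2 = 2*1 - 1 = 1, d_2 = (3 - 1^2)/2 = 2/2 = 1, a_2 = floor((1 + 1)/1) = 2.
  m_3 = 1*2 - 1 = 1, d_3 = (3 - 1^2)/1 = 2/1 = 2: (m_3, d_3) = (m_1, d_1) = (1, 2), so from here the quotients repeat a_1, a_2; the period length is 2.
Hence the expansion of sqrt(3) is a_0 = 1 followed by the repeating block 1, 2 (period 2).

[1; (1, 2)]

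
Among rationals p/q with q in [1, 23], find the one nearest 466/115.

77/19

Expand x = 466/115 as a continued fraction with the Euclidean algorithm:
  466 = 4*115 + 6, so a_0 = 4.
  115 = 19*6 + 1, so a_1 = 19.
  6 = 6*1 + 0, so a_2 = 6.
so x = [4; 19, 6].
Convergents (p_i = a_i*p_{i-1} + p_{i-2}, q_i = a_i*q_{i-1} + q_{i-2} with p_{-2}=0, p_{-1}=1, q_{-2}=1, q_{-1}=0), until the denominator exceeds 23:
  i=0: a_0=4, p_0 = 4*1 + 0 = 4, q_0 = 4*0 + 1 = 1.
  i=1: a_1=19, p_1 = 19*4 + 1 = 77, q_1 = 19*1 + 0 = 19.
  i=2: a_2=6, p_2 = 6*77 + 4 = 466, q_2 = 6*19 + 1 = 115.
q_2 = 115 > 23, so the last convergent with denominator <= 23 is p_1/q_1 = 77/19.
The closest fraction with denominator <= 23 is either p_1/q_1 or the intermediate fraction (k*p_1 + p_0)/(k*q_1 + q_0) with the largest k >= 1 whose denominator stays <= 23; these approach x as k grows, and every other convergent or intermediate fraction in range is farther away.
Largest k: floor((23 - q_0)/q_1) = floor((23 - 1)/19) = 1.
That gives (1*77 + 4)/(1*19 + 1) = 81/20.
Compare the errors: |x - 77/19| = |466*19 - 77*115|/(115*19) = 1/2185, and |x - 81/20| = |466*20 - 81*115|/(115*20) = 5/2300.
Cross-multiplying, 1*2300 = 2300 < 10925 = 5*2185, so 1/2185 is smaller: the convergent 77/19 is closer to x than 81/20.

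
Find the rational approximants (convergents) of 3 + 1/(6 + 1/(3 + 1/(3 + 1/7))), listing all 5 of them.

3/1, 19/6, 60/19, 199/63, 1453/460

Using the convergent recurrence p_i = a_i*p_{i-1} + p_{i-2}, q_i = a_i*q_{i-1} + q_{i-2} with p_{-2}=0, p_{-1}=1, q_{-2}=1, q_{-1}=0:
  i=0: a_0=3, p_0 = 3*1 + 0 = 3, q_0 = 3*0 + 1 = 1.
  i=1: a_1=6, p_1 = 6*3 + 1 = 19, q_1 = 6*1 + 0 = 6.
  i=2: a_2=3, p_2 = 3*19 + 3 = 60, q_2 = 3*6 + 1 = 19.
  i=3: a_3=3, p_3 = 3*60 + 19 = 199, q_3 = 3*19 + 6 = 63.
  i=4: a_4=7, p_4 = 7*199 + 60 = 1453, q_4 = 7*63 + 19 = 460.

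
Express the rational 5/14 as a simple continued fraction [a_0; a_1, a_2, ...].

[0; 2, 1, 4]

Run the Euclidean algorithm on 5 and 14; the successive quotients are the partial quotients a_0, a_1, ... (each step inverts the fractional part left over by the previous one):
  5 = 0*14 + 5, so a_0 = 0.
  14 = 2*5 + 4, so a_1 = 2.
  5 = 1*4 + 1, so a_2 = 1.
  4 = 4*1 + 0, so a_3 = 4.
The remainder reaches 0 after 4 divisions, so the expansion has 4 partial quotients, read off in order.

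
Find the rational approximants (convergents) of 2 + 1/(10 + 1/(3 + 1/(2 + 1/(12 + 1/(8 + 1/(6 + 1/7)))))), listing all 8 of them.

2/1, 21/10, 65/31, 151/72, 1877/895, 15167/7232, 92879/44287, 665320/317241

Using the convergent recurrence p_i = a_i*p_{i-1} + p_{i-2}, q_i = a_i*q_{i-1} + q_{i-2} with p_{-2}=0, p_{-1}=1, q_{-2}=1, q_{-1}=0:
  i=0: a_0=2, p_0 = 2*1 + 0 = 2, q_0 = 2*0 + 1 = 1.
  i=1: a_1=10, p_1 = 10*2 + 1 = 21, q_1 = 10*1 + 0 = 10.
  i=2: a_2=3, p_2 = 3*21 + 2 = 65, q_2 = 3*10 + 1 = 31.
  i=3: a_3=2, p_3 = 2*65 + 21 = 151, q_3 = 2*31 + 10 = 72.
  i=4: a_4=12, p_4 = 12*151 + 65 = 1877, q_4 = 12*72 + 31 = 895.
  i=5: a_5=8, p_5 = 8*1877 + 151 = 15167, q_5 = 8*895 + 72 = 7232.
  i=6: a_6=6, p_6 = 6*15167 + 1877 = 92879, q_6 = 6*7232 + 895 = 44287.
  i=7: a_7=7, p_7 = 7*92879 + 15167 = 665320, q_7 = 7*44287 + 7232 = 317241.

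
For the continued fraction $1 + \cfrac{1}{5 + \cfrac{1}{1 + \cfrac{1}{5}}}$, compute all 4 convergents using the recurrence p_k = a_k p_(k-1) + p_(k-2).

Using the convergent recurrence p_i = a_i*p_{i-1} + p_{i-2}, q_i = a_i*q_{i-1} + q_{i-2} with p_{-2}=0, p_{-1}=1, q_{-2}=1, q_{-1}=0:
  i=0: a_0=1, p_0 = 1*1 + 0 = 1, q_0 = 1*0 + 1 = 1.
  i=1: a_1=5, p_1 = 5*1 + 1 = 6, q_1 = 5*1 + 0 = 5.
  i=2: a_2=1, p_2 = 1*6 + 1 = 7, q_2 = 1*5 + 1 = 6.
  i=3: a_3=5, p_3 = 5*7 + 6 = 41, q_3 = 5*6 + 5 = 35.

1/1, 6/5, 7/6, 41/35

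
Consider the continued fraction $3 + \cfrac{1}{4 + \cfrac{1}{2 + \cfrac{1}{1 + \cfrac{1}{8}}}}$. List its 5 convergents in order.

3/1, 13/4, 29/9, 42/13, 365/113

Using the convergent recurrence p_i = a_i*p_{i-1} + p_{i-2}, q_i = a_i*q_{i-1} + q_{i-2} with p_{-2}=0, p_{-1}=1, q_{-2}=1, q_{-1}=0:
  i=0: a_0=3, p_0 = 3*1 + 0 = 3, q_0 = 3*0 + 1 = 1.
  i=1: a_1=4, p_1 = 4*3 + 1 = 13, q_1 = 4*1 + 0 = 4.
  i=2: a_2=2, p_2 = 2*13 + 3 = 29, q_2 = 2*4 + 1 = 9.
  i=3: a_3=1, p_3 = 1*29 + 13 = 42, q_3 = 1*9 + 4 = 13.
  i=4: a_4=8, p_4 = 8*42 + 29 = 365, q_4 = 8*13 + 9 = 113.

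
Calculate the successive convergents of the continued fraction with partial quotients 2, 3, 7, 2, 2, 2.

2/1, 7/3, 51/22, 109/47, 269/116, 647/279

Using the convergent recurrence p_i = a_i*p_{i-1} + p_{i-2}, q_i = a_i*q_{i-1} + q_{i-2} with p_{-2}=0, p_{-1}=1, q_{-2}=1, q_{-1}=0:
  i=0: a_0=2, p_0 = 2*1 + 0 = 2, q_0 = 2*0 + 1 = 1.
  i=1: a_1=3, p_1 = 3*2 + 1 = 7, q_1 = 3*1 + 0 = 3.
  i=2: a_2=7, p_2 = 7*7 + 2 = 51, q_2 = 7*3 + 1 = 22.
  i=3: a_3=2, p_3 = 2*51 + 7 = 109, q_3 = 2*22 + 3 = 47.
  i=4: a_4=2, p_4 = 2*109 + 51 = 269, q_4 = 2*47 + 22 = 116.
  i=5: a_5=2, p_5 = 2*269 + 109 = 647, q_5 = 2*116 + 47 = 279.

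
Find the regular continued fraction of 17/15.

[1; 7, 2]

Run the Euclidean algorithm on 17 and 15; the successive quotients are the partial quotients a_0, a_1, ... (each step inverts the fractional part left over by the previous one):
  17 = 1*15 + 2, so a_0 = 1.
  15 = 7*2 + 1, so a_1 = 7.
  2 = 2*1 + 0, so a_2 = 2.
The remainder reaches 0 after 3 divisions, so the expansion has 3 partial quotients, read off in order.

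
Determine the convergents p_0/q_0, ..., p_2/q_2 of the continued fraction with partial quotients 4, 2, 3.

4/1, 9/2, 31/7

Using the convergent recurrence p_i = a_i*p_{i-1} + p_{i-2}, q_i = a_i*q_{i-1} + q_{i-2} with p_{-2}=0, p_{-1}=1, q_{-2}=1, q_{-1}=0:
  i=0: a_0=4, p_0 = 4*1 + 0 = 4, q_0 = 4*0 + 1 = 1.
  i=1: a_1=2, p_1 = 2*4 + 1 = 9, q_1 = 2*1 + 0 = 2.
  i=2: a_2=3, p_2 = 3*9 + 4 = 31, q_2 = 3*2 + 1 = 7.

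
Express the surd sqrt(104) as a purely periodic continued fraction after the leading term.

[10; (5, 20)]

Write x_i = (sqrt(104) + m_i)/d_i with (m_0, d_0) = (0, 1). a_0 = floor(sqrt(104)) = 10, since 10^2 = 100 <= 104 < 121 = 11^2.
Iterate m_{i+1} = d_i*a_i - m_i, d_{i+1} = (104 - m_{i+1}^2)/d_i, a_{i+1} = floor((a_0 + m_{i+1})/d_{i+1}):
  m_1 = 1*10 - 0 = 10, d_1 = (104 - 10^2)/1 = 4/1 = 4, a_1 = floor((10 + 10)/4) = 5.
  m_2 = 4*5 - 10 = 10, d_2 = (104 - 10^2)/4 = 4/4 = 1, a_2 = floor((10 + 10)/1) = 20.
  m_3 = 1*20 - 10 = 10, d_3 = (104 - 10^2)/1 = 4/1 = 4: (m_3, d_3) = (m_1, d_1) = (10, 4), so from here the quotients repeat a_1, a_2; the period length is 2.
Hence the expansion of sqrt(104) is a_0 = 10 followed by the repeating block 5, 20 (period 2).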